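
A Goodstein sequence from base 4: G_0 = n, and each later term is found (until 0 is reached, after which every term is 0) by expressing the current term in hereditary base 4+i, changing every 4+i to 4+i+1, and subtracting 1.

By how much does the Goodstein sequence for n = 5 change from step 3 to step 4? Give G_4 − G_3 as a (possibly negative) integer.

step 0: 5 = 4 + 1; sub 5 for 4: 5 + 1; = 6; G_1 = 6−1 = 5
step 1: 5 = 5; sub 6 for 5: 6; = 6; G_2 = 6−1 = 5
step 2: 5 = 5; sub 7 for 6: 5; = 5; G_3 = 5−1 = 4
step 3: 4 = 4; sub 8 for 7: 4; = 4; G_4 = 4−1 = 3

-1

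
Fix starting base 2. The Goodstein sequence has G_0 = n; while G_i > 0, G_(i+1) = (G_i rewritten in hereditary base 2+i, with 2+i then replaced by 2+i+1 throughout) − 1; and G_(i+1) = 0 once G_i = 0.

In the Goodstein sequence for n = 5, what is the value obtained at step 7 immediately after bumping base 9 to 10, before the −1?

5 —HB2→ 2^2 + 1 —bump→ 3^3 + 1 = 28 —(−1)→ 27
27 —HB3→ 3^3 —bump→ 4^4 = 256 —(−1)→ 255
255 —HB4→ 3·4^3 + 3·4^2 + 3·4 + 3 —bump→ 3·5^3 + 3·5^2 + 3·5 + 3 = 468 —(−1)→ 467
467 —HB5→ 3·5^3 + 3·5^2 + 3·5 + 2 —bump→ 3·6^3 + 3·6^2 + 3·6 + 2 = 776 —(−1)→ 775
775 —HB6→ 3·6^3 + 3·6^2 + 3·6 + 1 —bump→ 3·7^3 + 3·7^2 + 3·7 + 1 = 1198 —(−1)→ 1197
1197 —HB7→ 3·7^3 + 3·7^2 + 3·7 —bump→ 3·8^3 + 3·8^2 + 3·8 = 1752 —(−1)→ 1751
1751 —HB8→ 3·8^3 + 3·8^2 + 2·8 + 7 —bump→ 3·9^3 + 3·9^2 + 2·9 + 7 = 2455 —(−1)→ 2454
2454 —HB9→ 3·9^3 + 3·9^2 + 2·9 + 6 —bump→ 3·10^3 + 3·10^2 + 2·10 + 6 = 3326 —(−1)→ 3325

3326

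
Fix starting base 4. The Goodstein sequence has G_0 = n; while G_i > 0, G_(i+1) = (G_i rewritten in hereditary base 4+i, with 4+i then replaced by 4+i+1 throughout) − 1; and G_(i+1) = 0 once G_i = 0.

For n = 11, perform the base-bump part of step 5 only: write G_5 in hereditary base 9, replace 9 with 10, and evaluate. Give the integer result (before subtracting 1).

16

11 —HB4→ 2·4 + 3 —bump→ 2·5 + 3 = 13 —(−1)→ 12
12 —HB5→ 2·5 + 2 —bump→ 2·6 + 2 = 14 —(−1)→ 13
13 —HB6→ 2·6 + 1 —bump→ 2·7 + 1 = 15 —(−1)→ 14
14 —HB7→ 2·7 —bump→ 2·8 = 16 —(−1)→ 15
15 —HB8→ 8 + 7 —bump→ 9 + 7 = 16 —(−1)→ 15
15 —HB9→ 9 + 6 —bump→ 10 + 6 = 16 —(−1)→ 15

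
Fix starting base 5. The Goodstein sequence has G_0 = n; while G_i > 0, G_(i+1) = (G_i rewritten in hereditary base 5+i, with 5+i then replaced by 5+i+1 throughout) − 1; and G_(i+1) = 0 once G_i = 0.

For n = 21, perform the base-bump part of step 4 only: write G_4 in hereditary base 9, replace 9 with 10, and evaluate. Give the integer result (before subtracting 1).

34

G_0 = 21. HB_5(21) = 4·5 + 1. Bump = 25. G_1 = 24.
G_1 = 24. HB_6(24) = 4·6. Bump = 28. G_2 = 27.
G_2 = 27. HB_7(27) = 3·7 + 6. Bump = 30. G_3 = 29.
G_3 = 29. HB_8(29) = 3·8 + 5. Bump = 32. G_4 = 31.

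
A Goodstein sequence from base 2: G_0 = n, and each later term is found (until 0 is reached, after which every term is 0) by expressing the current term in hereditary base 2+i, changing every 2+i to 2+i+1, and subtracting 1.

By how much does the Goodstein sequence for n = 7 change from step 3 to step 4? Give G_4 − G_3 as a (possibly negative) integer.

43530

(0) 7|_2 = 2^2 + 2 + 1 ↦ 3^3 + 3 + 1|_3 = 31 ⇒ 30
(1) 30|_3 = 3^3 + 3 ↦ 4^4 + 4|_4 = 260 ⇒ 259
(2) 259|_4 = 4^4 + 3 ↦ 5^5 + 3|_5 = 3128 ⇒ 3127
(3) 3127|_5 = 5^5 + 2 ↦ 6^6 + 2|_6 = 46658 ⇒ 46657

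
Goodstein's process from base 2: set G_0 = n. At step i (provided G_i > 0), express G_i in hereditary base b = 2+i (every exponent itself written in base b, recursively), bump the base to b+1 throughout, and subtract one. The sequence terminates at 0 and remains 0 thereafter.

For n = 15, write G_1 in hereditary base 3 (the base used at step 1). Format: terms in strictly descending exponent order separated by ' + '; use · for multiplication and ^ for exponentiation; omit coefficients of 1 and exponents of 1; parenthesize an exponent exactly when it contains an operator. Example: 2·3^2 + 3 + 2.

(0) 15|_2 = 2^(2 + 1) + 2^2 + 2 + 1 ↦ 3^(3 + 1) + 3^3 + 3 + 1|_3 = 112 ⇒ 111
(1) 111|_3 = 3^(3 + 1) + 3^3 + 3 ↦ 4^(4 + 1) + 4^4 + 4|_4 = 1284 ⇒ 1283

3^(3 + 1) + 3^3 + 3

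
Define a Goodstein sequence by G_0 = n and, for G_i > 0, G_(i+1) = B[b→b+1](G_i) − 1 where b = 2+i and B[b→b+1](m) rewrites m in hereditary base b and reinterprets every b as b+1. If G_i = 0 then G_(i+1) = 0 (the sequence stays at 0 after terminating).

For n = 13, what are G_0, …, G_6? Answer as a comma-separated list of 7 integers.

13, 108, 1279, 16092, 280711, 5765998, 134219479

G_0=13  [base 2] 2^(2 + 1) + 2^2 + 1  →[2↦3]→  3^(3 + 1) + 3^3 + 1 = 109  −1 ⇒ G_1=108
G_1=108  [base 3] 3^(3 + 1) + 3^3  →[3↦4]→  4^(4 + 1) + 4^4 = 1280  −1 ⇒ G_2=1279
G_2=1279  [base 4] 4^(4 + 1) + 3·4^3 + 3·4^2 + 3·4 + 3  →[4↦5]→  5^(5 + 1) + 3·5^3 + 3·5^2 + 3·5 + 3 = 16093  −1 ⇒ G_3=16092
G_3=16092  [base 5] 5^(5 + 1) + 3·5^3 + 3·5^2 + 3·5 + 2  →[5↦6]→  6^(6 + 1) + 3·6^3 + 3·6^2 + 3·6 + 2 = 280712  −1 ⇒ G_4=280711
G_4=280711  [base 6] 6^(6 + 1) + 3·6^3 + 3·6^2 + 3·6 + 1  →[6↦7]→  7^(7 + 1) + 3·7^3 + 3·7^2 + 3·7 + 1 = 5765999  −1 ⇒ G_5=5765998
G_5=5765998  [base 7] 7^(7 + 1) + 3·7^3 + 3·7^2 + 3·7  →[7↦8]→  8^(8 + 1) + 3·8^3 + 3·8^2 + 3·8 = 134219480  −1 ⇒ G_6=134219479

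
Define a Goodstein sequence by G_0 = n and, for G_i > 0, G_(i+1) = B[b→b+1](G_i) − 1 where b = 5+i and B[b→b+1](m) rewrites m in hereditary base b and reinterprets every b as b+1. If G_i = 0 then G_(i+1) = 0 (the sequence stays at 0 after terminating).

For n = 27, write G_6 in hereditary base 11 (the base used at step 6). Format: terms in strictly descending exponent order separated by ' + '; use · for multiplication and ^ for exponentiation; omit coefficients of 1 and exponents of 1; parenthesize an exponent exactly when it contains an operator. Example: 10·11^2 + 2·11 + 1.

7·11 + 4

G_0 = 27. HB_5(27) = 5^2 + 2. Bump = 38. G_1 = 37.
G_1 = 37. HB_6(37) = 6^2 + 1. Bump = 50. G_2 = 49.
G_2 = 49. HB_7(49) = 7^2. Bump = 64. G_3 = 63.
G_3 = 63. HB_8(63) = 7·8 + 7. Bump = 70. G_4 = 69.
G_4 = 69. HB_9(69) = 7·9 + 6. Bump = 76. G_5 = 75.
G_5 = 75. HB_10(75) = 7·10 + 5. Bump = 82. G_6 = 81.
G_6 = 81. HB_11(81) = 7·11 + 4. Bump = 88. G_7 = 87.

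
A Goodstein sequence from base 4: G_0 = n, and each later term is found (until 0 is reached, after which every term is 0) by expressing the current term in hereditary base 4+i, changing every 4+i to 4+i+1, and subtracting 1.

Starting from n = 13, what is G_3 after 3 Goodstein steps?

18

13 —HB4→ 3·4 + 1 —bump→ 3·5 + 1 = 16 —(−1)→ 15
15 —HB5→ 3·5 —bump→ 3·6 = 18 —(−1)→ 17
17 —HB6→ 2·6 + 5 —bump→ 2·7 + 5 = 19 —(−1)→ 18
18 —HB7→ 2·7 + 4 —bump→ 2·8 + 4 = 20 —(−1)→ 19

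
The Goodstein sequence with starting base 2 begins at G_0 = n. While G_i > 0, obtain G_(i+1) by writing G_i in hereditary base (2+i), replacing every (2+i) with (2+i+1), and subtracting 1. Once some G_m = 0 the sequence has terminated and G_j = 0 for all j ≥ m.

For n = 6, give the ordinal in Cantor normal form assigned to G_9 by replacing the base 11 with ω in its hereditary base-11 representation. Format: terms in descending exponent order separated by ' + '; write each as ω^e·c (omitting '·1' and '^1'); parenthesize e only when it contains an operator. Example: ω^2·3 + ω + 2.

ω^5·5 + ω^4·5 + ω^3·5 + ω^2·5 + ω·5

base 2: 6 = 2^2 + 2; at 3: 3^3 + 3 = 30; next = 29
base 3: 29 = 3^3 + 2; at 4: 4^4 + 2 = 258; next = 257
base 4: 257 = 4^4 + 1; at 5: 5^5 + 1 = 3126; next = 3125
base 5: 3125 = 5^5; at 6: 6^6 = 46656; next = 46655
base 6: 46655 = 5·6^5 + 5·6^4 + 5·6^3 + 5·6^2 + 5·6 + 5; at 7: 5·7^5 + 5·7^4 + 5·7^3 + 5·7^2 + 5·7 + 5 = 98040; next = 98039
base 7: 98039 = 5·7^5 + 5·7^4 + 5·7^3 + 5·7^2 + 5·7 + 4; at 8: 5·8^5 + 5·8^4 + 5·8^3 + 5·8^2 + 5·8 + 4 = 187244; next = 187243
base 8: 187243 = 5·8^5 + 5·8^4 + 5·8^3 + 5·8^2 + 5·8 + 3; at 9: 5·9^5 + 5·9^4 + 5·9^3 + 5·9^2 + 5·9 + 3 = 332148; next = 332147
base 9: 332147 = 5·9^5 + 5·9^4 + 5·9^3 + 5·9^2 + 5·9 + 2; at 10: 5·10^5 + 5·10^4 + 5·10^3 + 5·10^2 + 5·10 + 2 = 555552; next = 555551
base 10: 555551 = 5·10^5 + 5·10^4 + 5·10^3 + 5·10^2 + 5·10 + 1; at 11: 5·11^5 + 5·11^4 + 5·11^3 + 5·11^2 + 5·11 + 1 = 885776; next = 885775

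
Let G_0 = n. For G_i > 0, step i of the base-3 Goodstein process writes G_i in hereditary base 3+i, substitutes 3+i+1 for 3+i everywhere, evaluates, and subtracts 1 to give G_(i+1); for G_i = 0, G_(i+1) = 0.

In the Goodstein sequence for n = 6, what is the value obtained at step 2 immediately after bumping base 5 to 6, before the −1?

8

G_0=6  [base 3] 2·3  →[3↦4]→  2·4 = 8  −1 ⇒ G_1=7
G_1=7  [base 4] 4 + 3  →[4↦5]→  5 + 3 = 8  −1 ⇒ G_2=7
G_2=7  [base 5] 5 + 2  →[5↦6]→  6 + 2 = 8  −1 ⇒ G_3=7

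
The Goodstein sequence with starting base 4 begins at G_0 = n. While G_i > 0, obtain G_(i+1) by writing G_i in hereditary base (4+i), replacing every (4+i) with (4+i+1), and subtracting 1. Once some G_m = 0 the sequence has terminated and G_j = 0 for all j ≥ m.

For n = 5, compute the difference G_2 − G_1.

0

i=0: 5 = 4 + 1 (b=4); 4→5: 5 + 1 = 6; 6−1 = 5
i=1: 5 = 5 (b=5); 5→6: 6 = 6; 6−1 = 5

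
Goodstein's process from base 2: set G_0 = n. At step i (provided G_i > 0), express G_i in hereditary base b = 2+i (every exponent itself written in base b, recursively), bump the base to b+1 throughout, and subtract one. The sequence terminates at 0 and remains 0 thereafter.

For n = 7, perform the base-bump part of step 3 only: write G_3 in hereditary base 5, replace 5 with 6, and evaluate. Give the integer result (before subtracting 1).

46658

i=0: 7 = 2^2 + 2 + 1 (b=2); 2→3: 3^3 + 3 + 1 = 31; 31−1 = 30
i=1: 30 = 3^3 + 3 (b=3); 3→4: 4^4 + 4 = 260; 260−1 = 259
i=2: 259 = 4^4 + 3 (b=4); 4→5: 5^5 + 3 = 3128; 3128−1 = 3127
i=3: 3127 = 5^5 + 2 (b=5); 5→6: 6^6 + 2 = 46658; 46658−1 = 46657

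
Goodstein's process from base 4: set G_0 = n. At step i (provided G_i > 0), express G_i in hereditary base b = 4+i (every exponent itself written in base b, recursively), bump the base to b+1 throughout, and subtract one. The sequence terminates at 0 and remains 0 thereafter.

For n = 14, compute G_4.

21

[0] 14 ≡ 3·4 + 2 (base 4). Lift 5: 17. −1: 16.
[1] 16 ≡ 3·5 + 1 (base 5). Lift 6: 19. −1: 18.
[2] 18 ≡ 3·6 (base 6). Lift 7: 21. −1: 20.
[3] 20 ≡ 2·7 + 6 (base 7). Lift 8: 22. −1: 21.
[4] 21 ≡ 2·8 + 5 (base 8). Lift 9: 23. −1: 22.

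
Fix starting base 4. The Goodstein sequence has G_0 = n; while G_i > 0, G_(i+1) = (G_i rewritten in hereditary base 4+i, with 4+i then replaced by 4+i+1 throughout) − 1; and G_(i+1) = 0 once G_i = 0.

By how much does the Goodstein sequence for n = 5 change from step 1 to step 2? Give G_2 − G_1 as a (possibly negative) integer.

(0) 5|_4 = 4 + 1 ↦ 5 + 1|_5 = 6 ⇒ 5
(1) 5|_5 = 5 ↦ 6|_6 = 6 ⇒ 5

0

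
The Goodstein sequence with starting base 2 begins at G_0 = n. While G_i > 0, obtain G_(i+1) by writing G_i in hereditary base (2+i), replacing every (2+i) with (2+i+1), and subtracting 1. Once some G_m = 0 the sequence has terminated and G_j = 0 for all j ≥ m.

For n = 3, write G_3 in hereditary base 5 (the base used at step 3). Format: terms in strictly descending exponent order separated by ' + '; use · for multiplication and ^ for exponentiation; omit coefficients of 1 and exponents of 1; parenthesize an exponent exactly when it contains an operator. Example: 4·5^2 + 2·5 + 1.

2

G_0 = 3. HB_2(3) = 2 + 1. Bump = 4. G_1 = 3.
G_1 = 3. HB_3(3) = 3. Bump = 4. G_2 = 3.
G_2 = 3. HB_4(3) = 3. Bump = 3. G_3 = 2.
G_3 = 2. HB_5(2) = 2. Bump = 2. G_4 = 1.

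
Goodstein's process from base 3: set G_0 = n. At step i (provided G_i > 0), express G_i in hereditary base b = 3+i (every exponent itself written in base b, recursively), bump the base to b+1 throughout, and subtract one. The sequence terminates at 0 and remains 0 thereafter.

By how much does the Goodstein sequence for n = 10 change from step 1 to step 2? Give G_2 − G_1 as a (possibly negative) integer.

G_0 = 10. HB_3(10) = 3^2 + 1. Bump = 17. G_1 = 16.
G_1 = 16. HB_4(16) = 4^2. Bump = 25. G_2 = 24.

8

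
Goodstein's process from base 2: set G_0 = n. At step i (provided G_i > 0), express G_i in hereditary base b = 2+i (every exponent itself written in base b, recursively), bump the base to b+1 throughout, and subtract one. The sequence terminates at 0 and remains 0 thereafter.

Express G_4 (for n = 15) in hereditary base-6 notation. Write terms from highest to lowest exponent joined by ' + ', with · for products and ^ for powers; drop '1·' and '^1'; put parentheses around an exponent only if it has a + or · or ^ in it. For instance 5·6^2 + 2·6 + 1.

base 2: 15 = 2^(2 + 1) + 2^2 + 2 + 1; at 3: 3^(3 + 1) + 3^3 + 3 + 1 = 112; next = 111
base 3: 111 = 3^(3 + 1) + 3^3 + 3; at 4: 4^(4 + 1) + 4^4 + 4 = 1284; next = 1283
base 4: 1283 = 4^(4 + 1) + 4^4 + 3; at 5: 5^(5 + 1) + 5^5 + 3 = 18753; next = 18752
base 5: 18752 = 5^(5 + 1) + 5^5 + 2; at 6: 6^(6 + 1) + 6^6 + 2 = 326594; next = 326593
base 6: 326593 = 6^(6 + 1) + 6^6 + 1; at 7: 7^(7 + 1) + 7^7 + 1 = 6588345; next = 6588344

6^(6 + 1) + 6^6 + 1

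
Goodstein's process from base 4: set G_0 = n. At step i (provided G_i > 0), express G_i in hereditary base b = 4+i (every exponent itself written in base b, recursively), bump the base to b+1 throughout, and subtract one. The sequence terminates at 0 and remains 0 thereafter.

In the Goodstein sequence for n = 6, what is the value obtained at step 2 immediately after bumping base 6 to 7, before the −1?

7

base 4: 6 = 4 + 2; at 5: 5 + 2 = 7; next = 6
base 5: 6 = 5 + 1; at 6: 6 + 1 = 7; next = 6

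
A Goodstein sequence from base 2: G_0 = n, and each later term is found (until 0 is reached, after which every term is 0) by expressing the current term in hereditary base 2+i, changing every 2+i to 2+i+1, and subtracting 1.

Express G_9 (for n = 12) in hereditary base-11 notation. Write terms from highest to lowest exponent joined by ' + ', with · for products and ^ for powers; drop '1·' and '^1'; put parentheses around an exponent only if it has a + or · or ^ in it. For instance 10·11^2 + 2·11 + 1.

11^(11 + 1) + 2·11^2 + 11

G_0 = 12. HB_2(12) = 2^(2 + 1) + 2^2. Bump = 108. G_1 = 107.
G_1 = 107. HB_3(107) = 3^(3 + 1) + 2·3^2 + 2·3 + 2. Bump = 1066. G_2 = 1065.
G_2 = 1065. HB_4(1065) = 4^(4 + 1) + 2·4^2 + 2·4 + 1. Bump = 15686. G_3 = 15685.
G_3 = 15685. HB_5(15685) = 5^(5 + 1) + 2·5^2 + 2·5. Bump = 280020. G_4 = 280019.
G_4 = 280019. HB_6(280019) = 6^(6 + 1) + 2·6^2 + 6 + 5. Bump = 5764911. G_5 = 5764910.
G_5 = 5764910. HB_7(5764910) = 7^(7 + 1) + 2·7^2 + 7 + 4. Bump = 134217868. G_6 = 134217867.
G_6 = 134217867. HB_8(134217867) = 8^(8 + 1) + 2·8^2 + 8 + 3. Bump = 3486784575. G_7 = 3486784574.
G_7 = 3486784574. HB_9(3486784574) = 9^(9 + 1) + 2·9^2 + 9 + 2. Bump = 100000000212. G_8 = 100000000211.
G_8 = 100000000211. HB_10(100000000211) = 10^(10 + 1) + 2·10^2 + 10 + 1. Bump = 3138428376975. G_9 = 3138428376974.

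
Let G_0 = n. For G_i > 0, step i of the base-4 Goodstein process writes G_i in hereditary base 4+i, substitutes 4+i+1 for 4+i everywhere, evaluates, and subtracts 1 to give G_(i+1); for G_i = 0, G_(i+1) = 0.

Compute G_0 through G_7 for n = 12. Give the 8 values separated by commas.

G_0 = 12. HB_4(12) = 3·4. Bump = 15. G_1 = 14.
G_1 = 14. HB_5(14) = 2·5 + 4. Bump = 16. G_2 = 15.
G_2 = 15. HB_6(15) = 2·6 + 3. Bump = 17. G_3 = 16.
G_3 = 16. HB_7(16) = 2·7 + 2. Bump = 18. G_4 = 17.
G_4 = 17. HB_8(17) = 2·8 + 1. Bump = 19. G_5 = 18.
G_5 = 18. HB_9(18) = 2·9. Bump = 20. G_6 = 19.
G_6 = 19. HB_10(19) = 10 + 9. Bump = 20. G_7 = 19.

12, 14, 15, 16, 17, 18, 19, 19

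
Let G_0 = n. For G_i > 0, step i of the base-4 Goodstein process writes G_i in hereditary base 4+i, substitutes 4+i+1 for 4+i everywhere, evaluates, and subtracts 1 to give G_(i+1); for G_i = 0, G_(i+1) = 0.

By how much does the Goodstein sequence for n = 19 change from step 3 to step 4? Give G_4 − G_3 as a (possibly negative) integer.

base 4: 19 = 4^2 + 3; at 5: 5^2 + 3 = 28; next = 27
base 5: 27 = 5^2 + 2; at 6: 6^2 + 2 = 38; next = 37
base 6: 37 = 6^2 + 1; at 7: 7^2 + 1 = 50; next = 49
base 7: 49 = 7^2; at 8: 8^2 = 64; next = 63

14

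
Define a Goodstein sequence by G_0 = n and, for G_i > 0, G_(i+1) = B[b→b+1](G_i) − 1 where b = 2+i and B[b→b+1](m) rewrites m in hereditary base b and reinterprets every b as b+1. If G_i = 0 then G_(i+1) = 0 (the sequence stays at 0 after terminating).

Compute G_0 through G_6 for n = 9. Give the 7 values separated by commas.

G_0 = 9. HB_2(9) = 2^(2 + 1) + 1. Bump = 82. G_1 = 81.
G_1 = 81. HB_3(81) = 3^(3 + 1). Bump = 1024. G_2 = 1023.
G_2 = 1023. HB_4(1023) = 3·4^4 + 3·4^3 + 3·4^2 + 3·4 + 3. Bump = 9843. G_3 = 9842.
G_3 = 9842. HB_5(9842) = 3·5^5 + 3·5^3 + 3·5^2 + 3·5 + 2. Bump = 140744. G_4 = 140743.
G_4 = 140743. HB_6(140743) = 3·6^6 + 3·6^3 + 3·6^2 + 3·6 + 1. Bump = 2471827. G_5 = 2471826.
G_5 = 2471826. HB_7(2471826) = 3·7^7 + 3·7^3 + 3·7^2 + 3·7. Bump = 50333400. G_6 = 50333399.

9, 81, 1023, 9842, 140743, 2471826, 50333399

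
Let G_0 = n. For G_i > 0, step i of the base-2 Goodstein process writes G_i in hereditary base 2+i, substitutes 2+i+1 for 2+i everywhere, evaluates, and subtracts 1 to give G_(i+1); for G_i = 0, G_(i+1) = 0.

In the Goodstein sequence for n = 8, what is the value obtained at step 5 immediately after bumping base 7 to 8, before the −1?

33554572

8 —HB2→ 2^(2 + 1) —bump→ 3^(3 + 1) = 81 —(−1)→ 80
80 —HB3→ 2·3^3 + 2·3^2 + 2·3 + 2 —bump→ 2·4^4 + 2·4^2 + 2·4 + 2 = 554 —(−1)→ 553
553 —HB4→ 2·4^4 + 2·4^2 + 2·4 + 1 —bump→ 2·5^5 + 2·5^2 + 2·5 + 1 = 6311 —(−1)→ 6310
6310 —HB5→ 2·5^5 + 2·5^2 + 2·5 —bump→ 2·6^6 + 2·6^2 + 2·6 = 93396 —(−1)→ 93395
93395 —HB6→ 2·6^6 + 2·6^2 + 6 + 5 —bump→ 2·7^7 + 2·7^2 + 7 + 5 = 1647196 —(−1)→ 1647195
1647195 —HB7→ 2·7^7 + 2·7^2 + 7 + 4 —bump→ 2·8^8 + 2·8^2 + 8 + 4 = 33554572 —(−1)→ 33554571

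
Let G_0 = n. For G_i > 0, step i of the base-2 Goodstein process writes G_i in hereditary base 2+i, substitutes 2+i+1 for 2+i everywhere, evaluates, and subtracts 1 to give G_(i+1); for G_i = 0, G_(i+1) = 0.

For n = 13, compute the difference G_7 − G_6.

3352567376

G_0 = 13. HB_2(13) = 2^(2 + 1) + 2^2 + 1. Bump = 109. G_1 = 108.
G_1 = 108. HB_3(108) = 3^(3 + 1) + 3^3. Bump = 1280. G_2 = 1279.
G_2 = 1279. HB_4(1279) = 4^(4 + 1) + 3·4^3 + 3·4^2 + 3·4 + 3. Bump = 16093. G_3 = 16092.
G_3 = 16092. HB_5(16092) = 5^(5 + 1) + 3·5^3 + 3·5^2 + 3·5 + 2. Bump = 280712. G_4 = 280711.
G_4 = 280711. HB_6(280711) = 6^(6 + 1) + 3·6^3 + 3·6^2 + 3·6 + 1. Bump = 5765999. G_5 = 5765998.
G_5 = 5765998. HB_7(5765998) = 7^(7 + 1) + 3·7^3 + 3·7^2 + 3·7. Bump = 134219480. G_6 = 134219479.
G_6 = 134219479. HB_8(134219479) = 8^(8 + 1) + 3·8^3 + 3·8^2 + 2·8 + 7. Bump = 3486786856. G_7 = 3486786855.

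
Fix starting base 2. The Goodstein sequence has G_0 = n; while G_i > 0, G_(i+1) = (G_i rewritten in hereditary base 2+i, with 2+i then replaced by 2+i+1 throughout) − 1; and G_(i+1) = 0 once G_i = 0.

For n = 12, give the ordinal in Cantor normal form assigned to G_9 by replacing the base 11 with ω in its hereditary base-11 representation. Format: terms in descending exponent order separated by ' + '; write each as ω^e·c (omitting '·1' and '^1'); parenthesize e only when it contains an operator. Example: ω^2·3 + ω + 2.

G_0=12  [base 2] 2^(2 + 1) + 2^2  →[2↦3]→  3^(3 + 1) + 3^3 = 108  −1 ⇒ G_1=107
G_1=107  [base 3] 3^(3 + 1) + 2·3^2 + 2·3 + 2  →[3↦4]→  4^(4 + 1) + 2·4^2 + 2·4 + 2 = 1066  −1 ⇒ G_2=1065
G_2=1065  [base 4] 4^(4 + 1) + 2·4^2 + 2·4 + 1  →[4↦5]→  5^(5 + 1) + 2·5^2 + 2·5 + 1 = 15686  −1 ⇒ G_3=15685
G_3=15685  [base 5] 5^(5 + 1) + 2·5^2 + 2·5  →[5↦6]→  6^(6 + 1) + 2·6^2 + 2·6 = 280020  −1 ⇒ G_4=280019
G_4=280019  [base 6] 6^(6 + 1) + 2·6^2 + 6 + 5  →[6↦7]→  7^(7 + 1) + 2·7^2 + 7 + 5 = 5764911  −1 ⇒ G_5=5764910
G_5=5764910  [base 7] 7^(7 + 1) + 2·7^2 + 7 + 4  →[7↦8]→  8^(8 + 1) + 2·8^2 + 8 + 4 = 134217868  −1 ⇒ G_6=134217867
G_6=134217867  [base 8] 8^(8 + 1) + 2·8^2 + 8 + 3  →[8↦9]→  9^(9 + 1) + 2·9^2 + 9 + 3 = 3486784575  −1 ⇒ G_7=3486784574
G_7=3486784574  [base 9] 9^(9 + 1) + 2·9^2 + 9 + 2  →[9↦10]→  10^(10 + 1) + 2·10^2 + 10 + 2 = 100000000212  −1 ⇒ G_8=100000000211
G_8=100000000211  [base 10] 10^(10 + 1) + 2·10^2 + 10 + 1  →[10↦11]→  11^(11 + 1) + 2·11^2 + 11 + 1 = 3138428376975  −1 ⇒ G_9=3138428376974

ω^(ω + 1) + ω^2·2 + ω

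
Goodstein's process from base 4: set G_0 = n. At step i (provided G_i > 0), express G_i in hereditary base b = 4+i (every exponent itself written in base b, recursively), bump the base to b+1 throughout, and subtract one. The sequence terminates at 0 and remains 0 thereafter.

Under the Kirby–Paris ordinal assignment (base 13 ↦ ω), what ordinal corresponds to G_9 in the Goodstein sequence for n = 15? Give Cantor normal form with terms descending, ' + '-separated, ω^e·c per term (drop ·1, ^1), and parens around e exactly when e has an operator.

ω·2 + 2

(0) 15|_4 = 3·4 + 3 ↦ 3·5 + 3|_5 = 18 ⇒ 17
(1) 17|_5 = 3·5 + 2 ↦ 3·6 + 2|_6 = 20 ⇒ 19
(2) 19|_6 = 3·6 + 1 ↦ 3·7 + 1|_7 = 22 ⇒ 21
(3) 21|_7 = 3·7 ↦ 3·8|_8 = 24 ⇒ 23
(4) 23|_8 = 2·8 + 7 ↦ 2·9 + 7|_9 = 25 ⇒ 24
(5) 24|_9 = 2·9 + 6 ↦ 2·10 + 6|_10 = 26 ⇒ 25
(6) 25|_10 = 2·10 + 5 ↦ 2·11 + 5|_11 = 27 ⇒ 26
(7) 26|_11 = 2·11 + 4 ↦ 2·12 + 4|_12 = 28 ⇒ 27
(8) 27|_12 = 2·12 + 3 ↦ 2·13 + 3|_13 = 29 ⇒ 28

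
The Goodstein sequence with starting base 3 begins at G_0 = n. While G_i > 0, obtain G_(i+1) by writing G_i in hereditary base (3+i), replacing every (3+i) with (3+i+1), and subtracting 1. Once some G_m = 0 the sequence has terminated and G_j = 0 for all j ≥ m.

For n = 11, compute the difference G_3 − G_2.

10

(0) 11|_3 = 3^2 + 2 ↦ 4^2 + 2|_4 = 18 ⇒ 17
(1) 17|_4 = 4^2 + 1 ↦ 5^2 + 1|_5 = 26 ⇒ 25
(2) 25|_5 = 5^2 ↦ 6^2|_6 = 36 ⇒ 35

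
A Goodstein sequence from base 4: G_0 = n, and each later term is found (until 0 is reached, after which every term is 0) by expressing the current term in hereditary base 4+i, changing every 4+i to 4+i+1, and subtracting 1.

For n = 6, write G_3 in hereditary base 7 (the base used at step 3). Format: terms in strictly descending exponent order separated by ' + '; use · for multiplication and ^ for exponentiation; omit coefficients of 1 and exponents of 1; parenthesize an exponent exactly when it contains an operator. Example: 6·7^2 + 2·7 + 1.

6 —HB4→ 4 + 2 —bump→ 5 + 2 = 7 —(−1)→ 6
6 —HB5→ 5 + 1 —bump→ 6 + 1 = 7 —(−1)→ 6
6 —HB6→ 6 —bump→ 7 = 7 —(−1)→ 6

6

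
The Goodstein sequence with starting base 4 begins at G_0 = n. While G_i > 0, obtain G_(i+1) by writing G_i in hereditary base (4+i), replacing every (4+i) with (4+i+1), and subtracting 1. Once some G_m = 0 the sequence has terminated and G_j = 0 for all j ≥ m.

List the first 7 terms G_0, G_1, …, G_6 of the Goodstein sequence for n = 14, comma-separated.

14, 16, 18, 20, 21, 22, 23

base 4: 14 = 3·4 + 2; at 5: 3·5 + 2 = 17; next = 16
base 5: 16 = 3·5 + 1; at 6: 3·6 + 1 = 19; next = 18
base 6: 18 = 3·6; at 7: 3·7 = 21; next = 20
base 7: 20 = 2·7 + 6; at 8: 2·8 + 6 = 22; next = 21
base 8: 21 = 2·8 + 5; at 9: 2·9 + 5 = 23; next = 22
base 9: 22 = 2·9 + 4; at 10: 2·10 + 4 = 24; next = 23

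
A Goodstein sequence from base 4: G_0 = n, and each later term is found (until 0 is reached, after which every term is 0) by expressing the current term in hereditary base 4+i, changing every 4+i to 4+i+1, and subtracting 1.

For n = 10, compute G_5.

base 4: 10 = 2·4 + 2; at 5: 2·5 + 2 = 12; next = 11
base 5: 11 = 2·5 + 1; at 6: 2·6 + 1 = 13; next = 12
base 6: 12 = 2·6; at 7: 2·7 = 14; next = 13
base 7: 13 = 7 + 6; at 8: 8 + 6 = 14; next = 13
base 8: 13 = 8 + 5; at 9: 9 + 5 = 14; next = 13
base 9: 13 = 9 + 4; at 10: 10 + 4 = 14; next = 13

13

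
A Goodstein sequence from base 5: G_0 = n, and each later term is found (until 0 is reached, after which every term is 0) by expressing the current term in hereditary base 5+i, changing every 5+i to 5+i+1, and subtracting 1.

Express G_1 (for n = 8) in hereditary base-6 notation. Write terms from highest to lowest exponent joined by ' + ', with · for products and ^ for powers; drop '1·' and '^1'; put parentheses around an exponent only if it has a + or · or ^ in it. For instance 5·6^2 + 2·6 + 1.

[0] 8 ≡ 5 + 3 (base 5). Lift 6: 9. −1: 8.
[1] 8 ≡ 6 + 2 (base 6). Lift 7: 9. −1: 8.

6 + 2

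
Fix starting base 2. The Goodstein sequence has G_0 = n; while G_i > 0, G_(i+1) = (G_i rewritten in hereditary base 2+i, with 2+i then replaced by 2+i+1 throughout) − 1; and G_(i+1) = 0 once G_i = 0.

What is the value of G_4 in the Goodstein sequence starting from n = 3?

1

base 2: 3 = 2 + 1; at 3: 3 + 1 = 4; next = 3
base 3: 3 = 3; at 4: 4 = 4; next = 3
base 4: 3 = 3; at 5: 3 = 3; next = 2
base 5: 2 = 2; at 6: 2 = 2; next = 1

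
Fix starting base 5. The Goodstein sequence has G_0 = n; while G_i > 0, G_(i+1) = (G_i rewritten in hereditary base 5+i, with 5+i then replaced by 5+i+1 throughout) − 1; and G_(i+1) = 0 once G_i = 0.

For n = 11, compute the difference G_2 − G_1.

1

G_0 = 11. HB_5(11) = 2·5 + 1. Bump = 13. G_1 = 12.
G_1 = 12. HB_6(12) = 2·6. Bump = 14. G_2 = 13.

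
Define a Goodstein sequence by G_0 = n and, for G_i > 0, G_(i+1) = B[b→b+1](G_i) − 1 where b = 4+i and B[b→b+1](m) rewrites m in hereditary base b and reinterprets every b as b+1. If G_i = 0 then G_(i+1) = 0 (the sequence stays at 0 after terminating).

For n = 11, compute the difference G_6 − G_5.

i=0: 11 = 2·4 + 3 (b=4); 4→5: 2·5 + 3 = 13; 13−1 = 12
i=1: 12 = 2·5 + 2 (b=5); 5→6: 2·6 + 2 = 14; 14−1 = 13
i=2: 13 = 2·6 + 1 (b=6); 6→7: 2·7 + 1 = 15; 15−1 = 14
i=3: 14 = 2·7 (b=7); 7→8: 2·8 = 16; 16−1 = 15
i=4: 15 = 8 + 7 (b=8); 8→9: 9 + 7 = 16; 16−1 = 15
i=5: 15 = 9 + 6 (b=9); 9→10: 10 + 6 = 16; 16−1 = 15

0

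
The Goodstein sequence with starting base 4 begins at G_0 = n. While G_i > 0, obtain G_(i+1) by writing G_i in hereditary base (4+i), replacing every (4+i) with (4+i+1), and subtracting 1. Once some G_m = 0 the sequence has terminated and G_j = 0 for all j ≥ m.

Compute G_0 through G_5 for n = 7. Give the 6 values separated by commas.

G_0 = 7. HB_4(7) = 4 + 3. Bump = 8. G_1 = 7.
G_1 = 7. HB_5(7) = 5 + 2. Bump = 8. G_2 = 7.
G_2 = 7. HB_6(7) = 6 + 1. Bump = 8. G_3 = 7.
G_3 = 7. HB_7(7) = 7. Bump = 8. G_4 = 7.
G_4 = 7. HB_8(7) = 7. Bump = 7. G_5 = 6.

7, 7, 7, 7, 7, 6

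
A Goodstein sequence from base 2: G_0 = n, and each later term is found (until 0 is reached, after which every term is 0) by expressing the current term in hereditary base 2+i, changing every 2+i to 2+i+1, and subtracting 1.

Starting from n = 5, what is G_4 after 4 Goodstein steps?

(0) 5|_2 = 2^2 + 1 ↦ 3^3 + 1|_3 = 28 ⇒ 27
(1) 27|_3 = 3^3 ↦ 4^4|_4 = 256 ⇒ 255
(2) 255|_4 = 3·4^3 + 3·4^2 + 3·4 + 3 ↦ 3·5^3 + 3·5^2 + 3·5 + 3|_5 = 468 ⇒ 467
(3) 467|_5 = 3·5^3 + 3·5^2 + 3·5 + 2 ↦ 3·6^3 + 3·6^2 + 3·6 + 2|_6 = 776 ⇒ 775
(4) 775|_6 = 3·6^3 + 3·6^2 + 3·6 + 1 ↦ 3·7^3 + 3·7^2 + 3·7 + 1|_7 = 1198 ⇒ 1197

775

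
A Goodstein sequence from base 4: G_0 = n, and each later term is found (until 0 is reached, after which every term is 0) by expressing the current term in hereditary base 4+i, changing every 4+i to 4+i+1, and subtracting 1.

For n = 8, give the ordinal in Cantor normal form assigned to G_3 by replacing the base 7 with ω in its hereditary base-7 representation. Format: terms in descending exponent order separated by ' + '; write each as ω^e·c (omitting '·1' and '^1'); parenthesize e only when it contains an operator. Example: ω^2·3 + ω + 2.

ω + 2

8 —HB4→ 2·4 —bump→ 2·5 = 10 —(−1)→ 9
9 —HB5→ 5 + 4 —bump→ 6 + 4 = 10 —(−1)→ 9
9 —HB6→ 6 + 3 —bump→ 7 + 3 = 10 —(−1)→ 9
9 —HB7→ 7 + 2 —bump→ 8 + 2 = 10 —(−1)→ 9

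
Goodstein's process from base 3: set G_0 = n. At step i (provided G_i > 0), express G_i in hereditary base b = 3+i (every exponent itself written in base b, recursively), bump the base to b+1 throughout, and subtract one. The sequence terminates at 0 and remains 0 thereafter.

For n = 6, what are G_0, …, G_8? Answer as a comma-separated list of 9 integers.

6, 7, 7, 7, 7, 7, 6, 5, 4

6 —HB3→ 2·3 —bump→ 2·4 = 8 —(−1)→ 7
7 —HB4→ 4 + 3 —bump→ 5 + 3 = 8 —(−1)→ 7
7 —HB5→ 5 + 2 —bump→ 6 + 2 = 8 —(−1)→ 7
7 —HB6→ 6 + 1 —bump→ 7 + 1 = 8 —(−1)→ 7
7 —HB7→ 7 —bump→ 8 = 8 —(−1)→ 7
7 —HB8→ 7 —bump→ 7 = 7 —(−1)→ 6
6 —HB9→ 6 —bump→ 6 = 6 —(−1)→ 5
5 —HB10→ 5 —bump→ 5 = 5 —(−1)→ 4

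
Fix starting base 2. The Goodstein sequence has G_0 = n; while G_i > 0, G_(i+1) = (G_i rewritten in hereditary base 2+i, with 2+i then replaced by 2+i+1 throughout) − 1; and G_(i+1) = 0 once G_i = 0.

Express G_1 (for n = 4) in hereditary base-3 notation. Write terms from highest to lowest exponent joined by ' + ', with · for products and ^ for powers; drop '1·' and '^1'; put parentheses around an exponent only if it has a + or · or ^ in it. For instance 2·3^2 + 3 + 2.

base 2: 4 = 2^2; at 3: 3^3 = 27; next = 26
base 3: 26 = 2·3^2 + 2·3 + 2; at 4: 2·4^2 + 2·4 + 2 = 42; next = 41

2·3^2 + 2·3 + 2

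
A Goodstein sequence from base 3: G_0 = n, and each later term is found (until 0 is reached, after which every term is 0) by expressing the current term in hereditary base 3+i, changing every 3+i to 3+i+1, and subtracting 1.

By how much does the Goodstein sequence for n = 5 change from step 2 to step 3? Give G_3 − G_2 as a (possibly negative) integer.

(0) 5|_3 = 3 + 2 ↦ 4 + 2|_4 = 6 ⇒ 5
(1) 5|_4 = 4 + 1 ↦ 5 + 1|_5 = 6 ⇒ 5
(2) 5|_5 = 5 ↦ 6|_6 = 6 ⇒ 5

0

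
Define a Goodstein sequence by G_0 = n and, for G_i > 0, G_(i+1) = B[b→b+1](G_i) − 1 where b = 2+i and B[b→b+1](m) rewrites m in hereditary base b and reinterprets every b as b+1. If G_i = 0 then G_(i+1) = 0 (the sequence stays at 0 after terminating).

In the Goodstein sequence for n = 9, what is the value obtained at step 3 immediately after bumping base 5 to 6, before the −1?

140744

base 2: 9 = 2^(2 + 1) + 1; at 3: 3^(3 + 1) + 1 = 82; next = 81
base 3: 81 = 3^(3 + 1); at 4: 4^(4 + 1) = 1024; next = 1023
base 4: 1023 = 3·4^4 + 3·4^3 + 3·4^2 + 3·4 + 3; at 5: 3·5^5 + 3·5^3 + 3·5^2 + 3·5 + 3 = 9843; next = 9842
base 5: 9842 = 3·5^5 + 3·5^3 + 3·5^2 + 3·5 + 2; at 6: 3·6^6 + 3·6^3 + 3·6^2 + 3·6 + 2 = 140744; next = 140743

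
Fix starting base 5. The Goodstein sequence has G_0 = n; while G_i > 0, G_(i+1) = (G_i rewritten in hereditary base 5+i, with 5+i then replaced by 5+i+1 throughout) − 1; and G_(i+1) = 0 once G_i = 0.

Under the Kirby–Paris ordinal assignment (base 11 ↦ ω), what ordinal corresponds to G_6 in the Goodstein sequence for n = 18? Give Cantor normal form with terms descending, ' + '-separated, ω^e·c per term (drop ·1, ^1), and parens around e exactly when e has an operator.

18 —HB5→ 3·5 + 3 —bump→ 3·6 + 3 = 21 —(−1)→ 20
20 —HB6→ 3·6 + 2 —bump→ 3·7 + 2 = 23 —(−1)→ 22
22 —HB7→ 3·7 + 1 —bump→ 3·8 + 1 = 25 —(−1)→ 24
24 —HB8→ 3·8 —bump→ 3·9 = 27 —(−1)→ 26
26 —HB9→ 2·9 + 8 —bump→ 2·10 + 8 = 28 —(−1)→ 27
27 —HB10→ 2·10 + 7 —bump→ 2·11 + 7 = 29 —(−1)→ 28
28 —HB11→ 2·11 + 6 —bump→ 2·12 + 6 = 30 —(−1)→ 29

ω·2 + 6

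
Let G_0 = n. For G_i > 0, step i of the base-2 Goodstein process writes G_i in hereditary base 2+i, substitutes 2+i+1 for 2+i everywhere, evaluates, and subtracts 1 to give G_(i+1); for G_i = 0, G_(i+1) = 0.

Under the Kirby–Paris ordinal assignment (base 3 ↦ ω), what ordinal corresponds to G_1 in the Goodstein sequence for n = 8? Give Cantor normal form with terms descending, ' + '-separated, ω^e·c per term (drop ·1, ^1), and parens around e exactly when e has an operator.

ω^ω·2 + ω^2·2 + ω·2 + 2

G_0=8  [base 2] 2^(2 + 1)  →[2↦3]→  3^(3 + 1) = 81  −1 ⇒ G_1=80
G_1=80  [base 3] 2·3^3 + 2·3^2 + 2·3 + 2  →[3↦4]→  2·4^4 + 2·4^2 + 2·4 + 2 = 554  −1 ⇒ G_2=553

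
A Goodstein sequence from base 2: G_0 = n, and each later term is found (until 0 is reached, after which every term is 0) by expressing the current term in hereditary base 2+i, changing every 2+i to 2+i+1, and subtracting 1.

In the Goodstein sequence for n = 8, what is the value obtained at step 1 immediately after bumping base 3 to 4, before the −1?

i=0: 8 = 2^(2 + 1) (b=2); 2→3: 3^(3 + 1) = 81; 81−1 = 80
i=1: 80 = 2·3^3 + 2·3^2 + 2·3 + 2 (b=3); 3→4: 2·4^4 + 2·4^2 + 2·4 + 2 = 554; 554−1 = 553

554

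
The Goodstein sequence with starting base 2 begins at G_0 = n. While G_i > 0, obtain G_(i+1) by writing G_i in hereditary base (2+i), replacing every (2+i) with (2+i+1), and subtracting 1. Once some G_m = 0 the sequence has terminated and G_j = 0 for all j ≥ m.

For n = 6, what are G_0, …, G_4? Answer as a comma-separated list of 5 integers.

i=0: 6 = 2^2 + 2 (b=2); 2→3: 3^3 + 3 = 30; 30−1 = 29
i=1: 29 = 3^3 + 2 (b=3); 3→4: 4^4 + 2 = 258; 258−1 = 257
i=2: 257 = 4^4 + 1 (b=4); 4→5: 5^5 + 1 = 3126; 3126−1 = 3125
i=3: 3125 = 5^5 (b=5); 5→6: 6^6 = 46656; 46656−1 = 46655

6, 29, 257, 3125, 46655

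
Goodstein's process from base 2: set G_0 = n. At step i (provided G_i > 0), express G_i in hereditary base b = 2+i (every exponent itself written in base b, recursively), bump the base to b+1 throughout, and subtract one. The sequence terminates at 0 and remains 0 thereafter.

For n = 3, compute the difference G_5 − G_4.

G_0=3  [base 2] 2 + 1  →[2↦3]→  3 + 1 = 4  −1 ⇒ G_1=3
G_1=3  [base 3] 3  →[3↦4]→  4 = 4  −1 ⇒ G_2=3
G_2=3  [base 4] 3  →[4↦5]→  3 = 3  −1 ⇒ G_3=2
G_3=2  [base 5] 2  →[5↦6]→  2 = 2  −1 ⇒ G_4=1
G_4=1  [base 6] 1  →[6↦7]→  1 = 1  −1 ⇒ G_5=0

-1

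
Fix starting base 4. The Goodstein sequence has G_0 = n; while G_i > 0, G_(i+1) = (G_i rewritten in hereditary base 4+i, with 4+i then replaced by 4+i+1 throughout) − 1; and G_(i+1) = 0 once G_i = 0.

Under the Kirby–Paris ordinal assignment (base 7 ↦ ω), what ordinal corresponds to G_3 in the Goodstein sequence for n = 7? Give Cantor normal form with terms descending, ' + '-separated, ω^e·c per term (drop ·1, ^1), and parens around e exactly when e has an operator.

ω

G_0=7  [base 4] 4 + 3  →[4↦5]→  5 + 3 = 8  −1 ⇒ G_1=7
G_1=7  [base 5] 5 + 2  →[5↦6]→  6 + 2 = 8  −1 ⇒ G_2=7
G_2=7  [base 6] 6 + 1  →[6↦7]→  7 + 1 = 8  −1 ⇒ G_3=7
G_3=7  [base 7] 7  →[7↦8]→  8 = 8  −1 ⇒ G_4=7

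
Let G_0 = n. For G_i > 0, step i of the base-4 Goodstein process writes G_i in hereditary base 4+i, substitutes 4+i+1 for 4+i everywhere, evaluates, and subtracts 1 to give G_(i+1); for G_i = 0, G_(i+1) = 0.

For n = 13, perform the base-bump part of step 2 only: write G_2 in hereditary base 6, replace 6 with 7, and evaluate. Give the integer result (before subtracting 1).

step 0: 13 = 3·4 + 1; sub 5 for 4: 3·5 + 1; = 16; G_1 = 16−1 = 15
step 1: 15 = 3·5; sub 6 for 5: 3·6; = 18; G_2 = 18−1 = 17
step 2: 17 = 2·6 + 5; sub 7 for 6: 2·7 + 5; = 19; G_3 = 19−1 = 18

19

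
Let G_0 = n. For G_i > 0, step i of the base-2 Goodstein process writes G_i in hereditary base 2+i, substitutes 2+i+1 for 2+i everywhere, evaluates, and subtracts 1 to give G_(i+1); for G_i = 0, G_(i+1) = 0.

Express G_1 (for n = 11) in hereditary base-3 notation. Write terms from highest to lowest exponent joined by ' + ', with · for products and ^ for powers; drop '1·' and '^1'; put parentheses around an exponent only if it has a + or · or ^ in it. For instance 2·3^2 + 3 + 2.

11 —HB2→ 2^(2 + 1) + 2 + 1 —bump→ 3^(3 + 1) + 3 + 1 = 85 —(−1)→ 84
84 —HB3→ 3^(3 + 1) + 3 —bump→ 4^(4 + 1) + 4 = 1028 —(−1)→ 1027

3^(3 + 1) + 3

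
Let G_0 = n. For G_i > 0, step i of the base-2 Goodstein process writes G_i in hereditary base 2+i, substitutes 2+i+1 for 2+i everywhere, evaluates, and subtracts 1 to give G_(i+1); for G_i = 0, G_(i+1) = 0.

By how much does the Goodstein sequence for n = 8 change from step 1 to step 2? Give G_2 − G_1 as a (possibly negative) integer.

G_0=8  [base 2] 2^(2 + 1)  →[2↦3]→  3^(3 + 1) = 81  −1 ⇒ G_1=80
G_1=80  [base 3] 2·3^3 + 2·3^2 + 2·3 + 2  →[3↦4]→  2·4^4 + 2·4^2 + 2·4 + 2 = 554  −1 ⇒ G_2=553

473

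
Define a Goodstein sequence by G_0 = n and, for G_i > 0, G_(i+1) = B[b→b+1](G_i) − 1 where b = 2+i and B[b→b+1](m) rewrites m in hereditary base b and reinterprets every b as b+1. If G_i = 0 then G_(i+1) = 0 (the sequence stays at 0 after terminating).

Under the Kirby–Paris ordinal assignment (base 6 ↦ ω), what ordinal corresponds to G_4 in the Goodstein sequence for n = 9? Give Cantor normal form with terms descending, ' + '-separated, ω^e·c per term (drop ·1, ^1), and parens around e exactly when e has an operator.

[0] 9 ≡ 2^(2 + 1) + 1 (base 2). Lift 3: 82. −1: 81.
[1] 81 ≡ 3^(3 + 1) (base 3). Lift 4: 1024. −1: 1023.
[2] 1023 ≡ 3·4^4 + 3·4^3 + 3·4^2 + 3·4 + 3 (base 4). Lift 5: 9843. −1: 9842.
[3] 9842 ≡ 3·5^5 + 3·5^3 + 3·5^2 + 3·5 + 2 (base 5). Lift 6: 140744. −1: 140743.
[4] 140743 ≡ 3·6^6 + 3·6^3 + 3·6^2 + 3·6 + 1 (base 6). Lift 7: 2471827. −1: 2471826.

ω^ω·3 + ω^3·3 + ω^2·3 + ω·3 + 1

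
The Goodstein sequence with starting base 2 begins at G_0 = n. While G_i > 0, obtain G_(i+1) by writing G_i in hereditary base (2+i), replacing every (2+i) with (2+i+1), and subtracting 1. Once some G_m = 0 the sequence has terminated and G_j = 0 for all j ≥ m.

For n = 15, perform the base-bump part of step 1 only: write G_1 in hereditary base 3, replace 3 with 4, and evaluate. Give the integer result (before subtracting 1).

base 2: 15 = 2^(2 + 1) + 2^2 + 2 + 1; at 3: 3^(3 + 1) + 3^3 + 3 + 1 = 112; next = 111
base 3: 111 = 3^(3 + 1) + 3^3 + 3; at 4: 4^(4 + 1) + 4^4 + 4 = 1284; next = 1283

1284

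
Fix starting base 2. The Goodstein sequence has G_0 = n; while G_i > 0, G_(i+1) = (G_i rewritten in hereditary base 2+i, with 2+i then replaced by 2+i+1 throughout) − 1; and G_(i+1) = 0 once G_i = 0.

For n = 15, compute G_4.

[0] 15 ≡ 2^(2 + 1) + 2^2 + 2 + 1 (base 2). Lift 3: 112. −1: 111.
[1] 111 ≡ 3^(3 + 1) + 3^3 + 3 (base 3). Lift 4: 1284. −1: 1283.
[2] 1283 ≡ 4^(4 + 1) + 4^4 + 3 (base 4). Lift 5: 18753. −1: 18752.
[3] 18752 ≡ 5^(5 + 1) + 5^5 + 2 (base 5). Lift 6: 326594. −1: 326593.
[4] 326593 ≡ 6^(6 + 1) + 6^6 + 1 (base 6). Lift 7: 6588345. −1: 6588344.

326593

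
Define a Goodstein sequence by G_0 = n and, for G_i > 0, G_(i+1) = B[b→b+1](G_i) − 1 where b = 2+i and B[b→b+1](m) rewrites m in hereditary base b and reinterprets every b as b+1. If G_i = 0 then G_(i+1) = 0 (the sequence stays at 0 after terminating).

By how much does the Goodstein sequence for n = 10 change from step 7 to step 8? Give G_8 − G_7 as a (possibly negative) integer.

48063120959

(0) 10|_2 = 2^(2 + 1) + 2 ↦ 3^(3 + 1) + 3|_3 = 84 ⇒ 83
(1) 83|_3 = 3^(3 + 1) + 2 ↦ 4^(4 + 1) + 2|_4 = 1026 ⇒ 1025
(2) 1025|_4 = 4^(4 + 1) + 1 ↦ 5^(5 + 1) + 1|_5 = 15626 ⇒ 15625
(3) 15625|_5 = 5^(5 + 1) ↦ 6^(6 + 1)|_6 = 279936 ⇒ 279935
(4) 279935|_6 = 5·6^6 + 5·6^5 + 5·6^4 + 5·6^3 + 5·6^2 + 5·6 + 5 ↦ 5·7^7 + 5·7^5 + 5·7^4 + 5·7^3 + 5·7^2 + 5·7 + 5|_7 = 4215755 ⇒ 4215754
(5) 4215754|_7 = 5·7^7 + 5·7^5 + 5·7^4 + 5·7^3 + 5·7^2 + 5·7 + 4 ↦ 5·8^8 + 5·8^5 + 5·8^4 + 5·8^3 + 5·8^2 + 5·8 + 4|_8 = 84073324 ⇒ 84073323
(6) 84073323|_8 = 5·8^8 + 5·8^5 + 5·8^4 + 5·8^3 + 5·8^2 + 5·8 + 3 ↦ 5·9^9 + 5·9^5 + 5·9^4 + 5·9^3 + 5·9^2 + 5·9 + 3|_9 = 1937434593 ⇒ 1937434592
(7) 1937434592|_9 = 5·9^9 + 5·9^5 + 5·9^4 + 5·9^3 + 5·9^2 + 5·9 + 2 ↦ 5·10^10 + 5·10^5 + 5·10^4 + 5·10^3 + 5·10^2 + 5·10 + 2|_10 = 50000555552 ⇒ 50000555551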